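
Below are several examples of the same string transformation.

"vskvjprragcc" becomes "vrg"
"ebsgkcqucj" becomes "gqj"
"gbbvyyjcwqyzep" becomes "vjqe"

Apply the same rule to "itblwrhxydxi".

The rule is to delete the first 3 characters, then keep one character in every 3, starting at position 1 (positions 1st, 4th, 7th, ...).
So "itblwrhxydxi" becomes "lhd".
(Check on "gbbvyyjcwqyzep": → "vyyjcwqyzep" → "vjqe" ✓)

lhd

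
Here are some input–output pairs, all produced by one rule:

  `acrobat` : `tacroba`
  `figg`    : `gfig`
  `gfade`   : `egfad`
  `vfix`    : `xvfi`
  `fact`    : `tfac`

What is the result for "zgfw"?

Looking at the pairs, the operation is to move the last character to the front.
On "zgfw" that produces "wzgf".

wzgf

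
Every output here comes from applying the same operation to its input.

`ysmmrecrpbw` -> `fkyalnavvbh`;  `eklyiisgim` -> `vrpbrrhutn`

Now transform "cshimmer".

anvvrqbl

Looking at the pairs, the operation is to shift every letter 9 places forward in the alphabet (wrapping around), then reverse the string.
So "cshimmer" becomes "anvvrqbl".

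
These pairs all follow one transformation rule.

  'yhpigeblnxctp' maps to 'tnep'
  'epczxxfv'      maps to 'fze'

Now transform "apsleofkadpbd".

baos

In each case the input is transformed by: reverse the string, then keep one character in every 3, starting at position 2 (positions 2nd, 5th, 8th, ...).
Applying both steps to "apsleofkadpbd": "dbpdakfoelspa", then "baos".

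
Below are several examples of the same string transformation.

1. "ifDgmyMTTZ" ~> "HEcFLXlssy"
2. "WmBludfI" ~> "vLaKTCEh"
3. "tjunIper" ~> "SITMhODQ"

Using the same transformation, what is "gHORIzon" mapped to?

FgnqhYNM

The pattern: flip the case of every letter, then shift every letter 1 place backward in the alphabet (wrapping around).
Applying both steps to "gHORIzon": "GhoriZON", then "FgnqhYNM".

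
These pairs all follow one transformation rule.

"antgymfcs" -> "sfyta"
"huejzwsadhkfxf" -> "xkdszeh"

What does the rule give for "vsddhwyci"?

The transformation: keep every other character starting from the first (positions 1st, 3rd, 5th, ...), then reverse the string.
Starting from "vsddhwyci": after the first operation, "vdhyi"; after the second, "iyhdv".
(Check on "huejzwsadhkfxf": → "hezsdkx" → "xkdszeh" ✓)

iyhdv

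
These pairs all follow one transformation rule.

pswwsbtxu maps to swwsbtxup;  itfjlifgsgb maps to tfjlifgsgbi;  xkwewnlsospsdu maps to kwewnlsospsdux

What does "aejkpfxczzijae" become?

ejkpfxczzijaea

Looking at the pairs, the operation is to move the first character to the end.
"aejkpfxczzijae" → "ejkpfxczzijaea".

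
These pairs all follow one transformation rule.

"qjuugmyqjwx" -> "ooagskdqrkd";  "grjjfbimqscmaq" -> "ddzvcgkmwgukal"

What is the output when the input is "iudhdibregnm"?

xbxcvlyahgco

Rule — shift every letter 6 places backward in the alphabet (wrapping around), then move the first 2 characters to the end (rotate left by 2).
On "iudhdibregnm": the first step gives "coxbxcvlyahg", and the second then gives "xbxcvlyahgco".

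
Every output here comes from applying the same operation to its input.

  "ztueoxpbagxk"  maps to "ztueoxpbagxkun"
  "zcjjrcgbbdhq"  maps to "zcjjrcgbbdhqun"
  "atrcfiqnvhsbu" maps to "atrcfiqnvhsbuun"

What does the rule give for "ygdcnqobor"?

ygdcnqoborun

The transformation: append "un".
Doing the same to "ygdcnqobor": "ygdcnqoborun".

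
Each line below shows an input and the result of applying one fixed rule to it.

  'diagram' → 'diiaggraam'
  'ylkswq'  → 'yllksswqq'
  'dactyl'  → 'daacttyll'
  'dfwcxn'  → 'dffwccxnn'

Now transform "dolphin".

The pattern: repeat every character 3 times, then keep every other character starting from the second (positions 2nd, 4th, 6th, ...).
Doing the same to "dolphin": "doolpphiin".

doolpphiin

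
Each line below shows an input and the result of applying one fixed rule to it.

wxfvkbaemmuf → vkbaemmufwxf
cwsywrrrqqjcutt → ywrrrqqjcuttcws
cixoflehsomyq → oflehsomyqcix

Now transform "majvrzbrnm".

vrzbrnmmaj

Rule — move the first 3 characters to the end (rotate left by 3).
Applying that to "majvrzbrnm" gives "vrzbrnmmaj".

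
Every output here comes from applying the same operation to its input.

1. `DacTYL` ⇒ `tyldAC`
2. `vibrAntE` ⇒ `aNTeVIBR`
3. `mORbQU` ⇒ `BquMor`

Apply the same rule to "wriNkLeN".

The pattern: flip the case of every letter, then swap the front and back halves of the string.
Starting from "wriNkLeN": after the first operation, "WRInKlEn"; after the second, "KlEnWRIn".

KlEnWRIn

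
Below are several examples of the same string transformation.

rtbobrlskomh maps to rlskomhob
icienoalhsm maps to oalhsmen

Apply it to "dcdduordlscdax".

ordlscdaxdu

Looking at the pairs, the operation is to delete the first 3 characters, then move the first 2 characters to the end (rotate left by 2).
Working it through for "dcdduordlscdax": intermediate "duordlscdax", final "ordlscdaxdu".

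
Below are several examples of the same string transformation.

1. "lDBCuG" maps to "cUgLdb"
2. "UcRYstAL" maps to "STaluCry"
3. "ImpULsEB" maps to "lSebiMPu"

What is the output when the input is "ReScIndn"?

iNDNrEsC

Rule — flip the case of every letter, then swap the front and back halves of the string.
Working it through for "ReScIndn": intermediate "rEsCiNDN", final "iNDNrEsC".
(Check on "lDBCuG": → "LdbcUg" → "cUgLdb" ✓)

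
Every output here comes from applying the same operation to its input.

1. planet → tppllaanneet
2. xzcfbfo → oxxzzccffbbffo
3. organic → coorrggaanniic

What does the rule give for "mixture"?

emmiixxttuurre

Looking at the pairs, the operation is to double every character, then move the last character to the front.
On "mixture": the first step gives "mmiixxttuurree", and the second then gives "emmiixxttuurre".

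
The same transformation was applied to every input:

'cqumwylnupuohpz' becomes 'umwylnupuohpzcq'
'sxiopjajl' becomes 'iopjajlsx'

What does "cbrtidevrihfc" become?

rtidevrihfccb

In each case the input is transformed by: move the first 2 characters to the end (rotate left by 2).
For "cbrtidevrihfc" the result is "rtidevrihfccb".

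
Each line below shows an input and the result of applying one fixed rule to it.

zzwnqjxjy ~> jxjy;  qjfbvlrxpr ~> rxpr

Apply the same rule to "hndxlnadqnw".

dqnw

The pattern: keep only the last 4 characters.
So "hndxlnadqnw" becomes "dqnw".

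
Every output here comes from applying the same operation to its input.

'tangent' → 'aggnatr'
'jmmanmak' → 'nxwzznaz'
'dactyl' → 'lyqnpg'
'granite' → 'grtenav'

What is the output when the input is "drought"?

ugqebht

Rule — shift every letter 13 places forward in the alphabet (wrapping around) — i.e. ROT13, then move the last 2 characters to the front (rotate right by 2).
Starting from "drought": after the first operation, "qebhtug"; after the second, "ugqebht".
(Check on "jmmanmak": → "wzznaznx" → "nxwzznaz" ✓)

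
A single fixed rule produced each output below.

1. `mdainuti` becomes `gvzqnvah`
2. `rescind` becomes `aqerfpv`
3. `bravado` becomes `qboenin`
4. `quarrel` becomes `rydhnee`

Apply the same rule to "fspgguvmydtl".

In each case the input is transformed by: shift every letter 13 places forward in the alphabet (wrapping around) — i.e. ROT13, then move the last 2 characters to the front (rotate right by 2).
"fspgguvmydtl" → "sfctthizlqgy" → "gysfctthizlq".

gysfctthizlq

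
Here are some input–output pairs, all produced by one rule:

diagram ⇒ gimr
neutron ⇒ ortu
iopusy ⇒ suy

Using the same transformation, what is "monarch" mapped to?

mnor

Looking at the pairs, the operation is to sort the characters into alphabetical order, then delete the first 3 characters.
For "monarch", step one produces "achmnor"; step two turns that into "mnor".
(Check on "neutron": → "ennortu" → "ortu" ✓)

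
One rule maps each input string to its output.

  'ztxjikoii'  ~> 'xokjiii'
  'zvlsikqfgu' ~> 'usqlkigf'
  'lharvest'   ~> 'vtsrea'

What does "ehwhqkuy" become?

ywuqkh

Rule — delete the first 2 characters, then sort the characters into reverse alphabetical order.
"ehwhqkuy" → "ywuqkh".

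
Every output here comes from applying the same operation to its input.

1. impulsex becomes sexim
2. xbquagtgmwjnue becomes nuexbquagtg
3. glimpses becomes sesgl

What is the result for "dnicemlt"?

The rule is to move the last 3 characters to the front (rotate right by 3), then delete the last 3 characters.
"dnicemlt" → "mltdnice" → "mltdn".

mltdn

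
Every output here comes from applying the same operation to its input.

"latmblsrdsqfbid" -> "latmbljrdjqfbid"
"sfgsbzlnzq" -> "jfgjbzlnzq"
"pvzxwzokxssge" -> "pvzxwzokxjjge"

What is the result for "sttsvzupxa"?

jttjvzupxa

The transformation: replace every "s" with "j".
On "sttsvzupxa" that produces "jttjvzupxa".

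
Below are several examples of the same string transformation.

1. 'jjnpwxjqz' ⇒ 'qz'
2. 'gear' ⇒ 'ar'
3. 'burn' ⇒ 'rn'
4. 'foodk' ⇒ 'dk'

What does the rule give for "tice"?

ce

Rule — keep only the last 2 characters.
For "tice" the result is "ce".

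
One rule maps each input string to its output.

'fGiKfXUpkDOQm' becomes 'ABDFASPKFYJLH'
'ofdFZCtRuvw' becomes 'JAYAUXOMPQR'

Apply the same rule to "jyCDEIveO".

Each output is the input with this applied: shift every letter 5 places backward in the alphabet (wrapping around), then convert every letter to uppercase.
On "jyCDEIveO": the first step gives "etXYZDqzJ", and the second then gives "ETXYZDQZJ".

ETXYZDQZJ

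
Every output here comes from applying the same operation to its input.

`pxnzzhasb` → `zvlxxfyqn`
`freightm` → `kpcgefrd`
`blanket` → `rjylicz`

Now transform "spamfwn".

lnykduq

Looking at the pairs, the operation is to shift every letter 2 places backward in the alphabet (wrapping around), then swap the first and last characters.
For "spamfwn" the result is "lnykduq".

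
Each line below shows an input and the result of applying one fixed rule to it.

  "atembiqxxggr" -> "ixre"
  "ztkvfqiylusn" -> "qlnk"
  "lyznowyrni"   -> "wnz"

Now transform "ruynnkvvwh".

kwy

What's happening: keep one character in every 3, starting at position 3 (positions 3rd, 6th, 9th, ...), then move the first character to the end.
Starting from "ruynnkvvwh": after the first operation, "ykw"; after the second, "kwy".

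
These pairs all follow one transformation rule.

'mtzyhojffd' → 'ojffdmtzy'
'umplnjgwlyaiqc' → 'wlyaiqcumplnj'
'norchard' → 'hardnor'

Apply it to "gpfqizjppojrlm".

ppojrlmgpfqiz

The transformation: swap the front and back halves of the string, then delete the last character.
Starting from "gpfqizjppojrlm": after the first operation, "ppojrlmgpfqizj"; after the second, "ppojrlmgpfqiz".
(Check on "norchard": → "hardnorc" → "hardnor" ✓)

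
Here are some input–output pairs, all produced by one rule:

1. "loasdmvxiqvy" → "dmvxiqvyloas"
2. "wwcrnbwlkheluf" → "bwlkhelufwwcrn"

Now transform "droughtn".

oughtndr

What's happening: swap the front and back halves of the string, then move the last 2 characters to the front (rotate right by 2).
Working it through for "droughtn": intermediate "ghtndrou", final "oughtndr".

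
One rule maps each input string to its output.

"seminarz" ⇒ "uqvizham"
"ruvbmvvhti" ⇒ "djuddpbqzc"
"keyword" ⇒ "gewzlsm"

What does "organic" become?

oivqkwz

The rule is to move the first 2 characters to the end (rotate left by 2), then shift every letter 8 places forward in the alphabet (wrapping around).
Applying both steps to "organic": "ganicor", then "oivqkwz".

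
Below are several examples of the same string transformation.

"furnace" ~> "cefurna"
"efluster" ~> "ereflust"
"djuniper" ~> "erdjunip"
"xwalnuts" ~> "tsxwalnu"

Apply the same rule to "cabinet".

Rule — move the last 2 characters to the front (rotate right by 2).
Doing the same to "cabinet": "etcabin".

etcabin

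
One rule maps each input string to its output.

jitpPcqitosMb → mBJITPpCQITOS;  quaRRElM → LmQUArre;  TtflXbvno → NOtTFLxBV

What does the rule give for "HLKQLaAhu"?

Each output is the input with this applied: move the last 2 characters to the front (rotate right by 2), then flip the case of every letter.
Starting from "HLKQLaAhu": after the first operation, "huHLKQLaA"; after the second, "HUhlkqlAa".

HUhlkqlAa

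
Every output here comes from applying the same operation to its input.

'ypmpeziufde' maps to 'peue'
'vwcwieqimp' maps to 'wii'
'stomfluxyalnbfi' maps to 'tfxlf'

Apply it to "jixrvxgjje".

The pattern: keep one character in every 3, starting at position 2 (positions 2nd, 5th, 8th, ...).
Applying that to "jixrvxgjje" gives "ivj".

ivj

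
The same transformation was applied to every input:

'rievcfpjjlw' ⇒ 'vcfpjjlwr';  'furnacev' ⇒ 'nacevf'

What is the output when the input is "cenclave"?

Rule — move the first character to the end, then delete the first 2 characters.
Applying both steps to "cenclave": "enclavec", then "clavec".

clavec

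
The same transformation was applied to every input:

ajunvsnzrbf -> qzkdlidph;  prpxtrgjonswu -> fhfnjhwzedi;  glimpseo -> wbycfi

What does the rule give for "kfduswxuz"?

The rule is to delete the last 2 characters, then shift every letter 10 places backward in the alphabet (wrapping around).
For "kfduswxuz", step one produces "kfduswx"; step two turns that into "avtkimn".
(Check on "glimpseo": → "glimps" → "wbycfi" ✓)

avtkimn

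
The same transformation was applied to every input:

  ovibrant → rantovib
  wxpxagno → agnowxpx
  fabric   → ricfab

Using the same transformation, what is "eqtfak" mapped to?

Each output is the input with this applied: swap the front and back halves of the string.
On "eqtfak" that produces "fakeqt".

fakeqt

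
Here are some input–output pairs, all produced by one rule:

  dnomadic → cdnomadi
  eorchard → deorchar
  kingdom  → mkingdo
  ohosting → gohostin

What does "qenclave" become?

Rule — move the last character to the front.
So "qenclave" becomes "eqenclav".

eqenclav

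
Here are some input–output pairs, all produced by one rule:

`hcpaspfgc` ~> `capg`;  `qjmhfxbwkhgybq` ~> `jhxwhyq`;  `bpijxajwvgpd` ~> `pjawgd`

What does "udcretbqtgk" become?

What's happening: keep every other character starting from the second (positions 2nd, 4th, 6th, ...).
So "udcretbqtgk" becomes "drtqg".

drtqg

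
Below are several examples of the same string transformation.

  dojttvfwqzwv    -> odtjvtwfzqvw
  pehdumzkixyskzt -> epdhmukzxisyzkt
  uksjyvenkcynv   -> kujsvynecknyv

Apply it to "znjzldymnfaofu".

Looking at the pairs, the operation is to swap each adjacent pair of characters (1↔2, 3↔4, ...).
On "znjzldymnfaofu" that produces "nzzjdlmyfnoauf".

nzzjdlmyfnoauf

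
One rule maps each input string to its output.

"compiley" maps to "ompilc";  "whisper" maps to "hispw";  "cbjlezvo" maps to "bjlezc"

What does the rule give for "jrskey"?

rskj

Looking at the pairs, the operation is to delete the last 2 characters, then move the first character to the end.
Doing the same to "jrskey": "rskj".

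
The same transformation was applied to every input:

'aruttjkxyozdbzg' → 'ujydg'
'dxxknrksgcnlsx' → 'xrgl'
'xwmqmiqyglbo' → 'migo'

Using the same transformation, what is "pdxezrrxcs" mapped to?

xrc

Rule — keep one character in every 3, starting at position 3 (positions 3rd, 6th, 9th, ...).
So "pdxezrrxcs" becomes "xrc".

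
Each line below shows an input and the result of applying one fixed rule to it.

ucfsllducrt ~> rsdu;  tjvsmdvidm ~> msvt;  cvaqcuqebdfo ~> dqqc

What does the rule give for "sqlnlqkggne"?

nnks

In each case the input is transformed by: keep one character in every 3, starting at position 1 (positions 1st, 4th, 7th, ...), then swap the first and last characters.
For "sqlnlqkggne", step one produces "snkn"; step two turns that into "nnks".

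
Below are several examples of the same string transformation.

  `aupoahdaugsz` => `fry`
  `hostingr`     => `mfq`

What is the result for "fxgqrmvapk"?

Looking at the pairs, the operation is to shift every letter 1 place backward in the alphabet (wrapping around), then keep only the last 3 characters.
"fxgqrmvapk" → "ewfpqluzoj" → "zoj".
(Check on "hostingr": → "gnrshmfq" → "mfq" ✓)

zoj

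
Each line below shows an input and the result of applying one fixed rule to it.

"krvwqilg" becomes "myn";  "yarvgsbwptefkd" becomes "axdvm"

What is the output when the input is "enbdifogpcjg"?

gfqe

What's happening: keep one character in every 3, starting at position 1 (positions 1st, 4th, 7th, ...), then shift every letter 2 places forward in the alphabet (wrapping around).
Applying both steps to "enbdifogpcjg": "edoc", then "gfqe".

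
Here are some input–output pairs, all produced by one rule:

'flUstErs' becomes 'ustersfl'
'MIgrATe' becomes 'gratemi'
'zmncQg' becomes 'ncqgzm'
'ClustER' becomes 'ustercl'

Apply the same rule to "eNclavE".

claveen

What's happening: move the first 2 characters to the end (rotate left by 2), then convert every letter to lowercase.
For "eNclavE", step one produces "clavEeN"; step two turns that into "claveen".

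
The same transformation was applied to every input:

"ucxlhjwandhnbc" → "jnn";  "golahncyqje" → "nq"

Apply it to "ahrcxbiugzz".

bg

Each output is the input with this applied: delete the first 3 characters, then keep one character in every 3, starting at position 3 (positions 3rd, 6th, 9th, ...).
Applying both steps to "ahrcxbiugzz": "cxbiugzz", then "bg".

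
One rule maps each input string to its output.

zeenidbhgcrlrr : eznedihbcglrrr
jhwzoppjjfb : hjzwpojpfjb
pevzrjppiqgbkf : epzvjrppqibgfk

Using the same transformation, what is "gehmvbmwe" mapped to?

egmhbvwme

What's happening: swap each adjacent pair of characters (1↔2, 3↔4, ...).
So "gehmvbmwe" becomes "egmhbvwme".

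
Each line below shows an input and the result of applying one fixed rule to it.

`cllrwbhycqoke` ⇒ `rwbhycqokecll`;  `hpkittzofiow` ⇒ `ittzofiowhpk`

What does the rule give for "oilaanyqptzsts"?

aanyqptzstsoil

Looking at the pairs, the operation is to move the first 3 characters to the end (rotate left by 3).
So "oilaanyqptzsts" becomes "aanyqptzstsoil".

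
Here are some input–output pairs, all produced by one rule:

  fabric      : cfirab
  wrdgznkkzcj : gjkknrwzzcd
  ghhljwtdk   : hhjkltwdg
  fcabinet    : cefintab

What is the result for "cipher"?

Rule — sort the characters into alphabetical order, then move the first 2 characters to the end (rotate left by 2).
Working it through for "cipher": intermediate "cehipr", final "hiprce".

hiprce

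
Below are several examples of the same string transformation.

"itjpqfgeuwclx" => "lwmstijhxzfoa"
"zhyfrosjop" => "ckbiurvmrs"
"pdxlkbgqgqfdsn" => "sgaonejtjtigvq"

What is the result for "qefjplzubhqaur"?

thimsocxektdxu

Rule — shift every letter 3 places forward in the alphabet (wrapping around).
"qefjplzubhqaur" → "thimsocxektdxu".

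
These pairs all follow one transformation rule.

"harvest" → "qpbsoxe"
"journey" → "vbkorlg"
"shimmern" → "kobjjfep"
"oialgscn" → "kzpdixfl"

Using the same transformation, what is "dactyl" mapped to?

ivqzxa

Rule — shift every letter 3 places backward in the alphabet (wrapping around), then reverse the string.
On "dactyl": the first step gives "axzqvi", and the second then gives "ivqzxa".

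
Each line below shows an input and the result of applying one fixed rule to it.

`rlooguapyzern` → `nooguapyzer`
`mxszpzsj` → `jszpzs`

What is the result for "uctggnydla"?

atggnydl

The pattern: delete the first 2 characters, then move the last character to the front.
Working it through for "uctggnydla": intermediate "tggnydla", final "atggnydl".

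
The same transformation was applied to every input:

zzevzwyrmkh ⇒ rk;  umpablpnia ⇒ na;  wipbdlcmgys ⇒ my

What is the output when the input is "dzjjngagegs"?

gg

In each case the input is transformed by: keep every other character starting from the second (positions 2nd, 4th, 6th, ...), then delete the first 3 characters.
Starting from "dzjjngagegs": after the first operation, "zjggg"; after the second, "gg".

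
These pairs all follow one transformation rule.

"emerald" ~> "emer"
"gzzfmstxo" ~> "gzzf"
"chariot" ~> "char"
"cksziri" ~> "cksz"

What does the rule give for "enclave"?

The rule is to keep only the first 4 characters.
For "enclave" the result is "encl".

encl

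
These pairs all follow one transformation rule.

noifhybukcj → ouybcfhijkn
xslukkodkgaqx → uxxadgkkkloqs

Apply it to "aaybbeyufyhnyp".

Looking at the pairs, the operation is to sort the characters into alphabetical order, then move the last 3 characters to the front (rotate right by 3).
On "aaybbeyufyhnyp" that produces "yyyaabbefhnpuy".

yyyaabbefhnpuy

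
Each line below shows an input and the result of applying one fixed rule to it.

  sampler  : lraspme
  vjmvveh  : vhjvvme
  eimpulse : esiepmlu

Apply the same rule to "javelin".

The transformation: swap each adjacent pair of characters (1↔2, 3↔4, ...), then move the last 2 characters to the front (rotate right by 2).
Working it through for "javelin": intermediate "ajeviln", final "lnajevi".

lnajevi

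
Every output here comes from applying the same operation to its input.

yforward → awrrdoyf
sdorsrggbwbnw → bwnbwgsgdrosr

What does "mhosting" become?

itnsgomh

Looking at the pairs, the operation is to move the last 3 characters to the front (rotate right by 3), then take characters alternately from the front and the back (1st, last, 2nd, 2nd-last, ...).
For "mhosting", step one produces "ingmhost"; step two turns that into "itnsgomh".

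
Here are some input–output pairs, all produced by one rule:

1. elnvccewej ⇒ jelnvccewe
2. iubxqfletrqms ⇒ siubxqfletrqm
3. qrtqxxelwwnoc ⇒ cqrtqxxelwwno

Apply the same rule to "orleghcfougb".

borleghcfoug

What's happening: move the last character to the front.
Doing the same to "orleghcfougb": "borleghcfoug".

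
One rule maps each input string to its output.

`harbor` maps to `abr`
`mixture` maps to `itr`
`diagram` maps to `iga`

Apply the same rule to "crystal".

rsa

In each case the input is transformed by: keep every other character starting from the second (positions 2nd, 4th, 6th, ...).
On "crystal" that produces "rsa".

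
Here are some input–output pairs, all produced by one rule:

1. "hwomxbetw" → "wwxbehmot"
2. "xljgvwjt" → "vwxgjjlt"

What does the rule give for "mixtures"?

The pattern: sort the characters into alphabetical order, then move the last 3 characters to the front (rotate right by 3).
For "mixtures", step one produces "eimrstux"; step two turns that into "tuxeimrs".

tuxeimrs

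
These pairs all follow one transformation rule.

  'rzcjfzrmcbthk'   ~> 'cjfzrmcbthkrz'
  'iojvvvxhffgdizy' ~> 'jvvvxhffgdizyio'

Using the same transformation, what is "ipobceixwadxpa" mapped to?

obceixwadxpaip

In each case the input is transformed by: move the first 2 characters to the end (rotate left by 2).
Doing the same to "ipobceixwadxpa": "obceixwadxpaip".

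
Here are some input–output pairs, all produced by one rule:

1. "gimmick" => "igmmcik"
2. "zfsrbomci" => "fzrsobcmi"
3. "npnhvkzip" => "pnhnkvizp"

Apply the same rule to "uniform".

Rule — swap each adjacent pair of characters (1↔2, 3↔4, ...).
Applying that to "uniform" gives "nufirom".

nufirom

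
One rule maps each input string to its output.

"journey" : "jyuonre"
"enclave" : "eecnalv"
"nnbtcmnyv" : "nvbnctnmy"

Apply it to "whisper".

wrihpse

The transformation: move the last character to the front, then swap each adjacent pair of characters (1↔2, 3↔4, ...).
On "whisper": the first step gives "rwhispe", and the second then gives "wrihpse".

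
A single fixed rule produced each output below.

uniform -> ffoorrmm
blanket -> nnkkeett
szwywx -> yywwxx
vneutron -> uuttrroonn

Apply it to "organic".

aanniicc

Rule — delete the first 3 characters, then double every character.
Working it through for "organic": intermediate "anic", final "aanniicc".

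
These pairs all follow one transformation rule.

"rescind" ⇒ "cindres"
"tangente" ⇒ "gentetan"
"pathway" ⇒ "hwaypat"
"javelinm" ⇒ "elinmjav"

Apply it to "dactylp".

The pattern: move the first 3 characters to the end (rotate left by 3).
For "dactylp" the result is "tylpdac".

tylpdac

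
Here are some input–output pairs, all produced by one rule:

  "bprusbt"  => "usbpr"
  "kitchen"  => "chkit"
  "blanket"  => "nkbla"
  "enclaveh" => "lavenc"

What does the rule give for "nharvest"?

rvenha

The transformation: delete the last 2 characters, then move the first 3 characters to the end (rotate left by 3).
Starting from "nharvest": after the first operation, "nharve"; after the second, "rvenha".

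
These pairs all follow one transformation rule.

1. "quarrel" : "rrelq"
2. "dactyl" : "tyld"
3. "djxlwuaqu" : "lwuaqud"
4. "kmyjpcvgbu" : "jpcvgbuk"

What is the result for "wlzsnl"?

Looking at the pairs, the operation is to move the first 3 characters to the end (rotate left by 3), then delete the last 2 characters.
Working it through for "wlzsnl": intermediate "snlwlz", final "snlw".
(Check on "quarrel": → "rrelqua" → "rrelq" ✓)

snlw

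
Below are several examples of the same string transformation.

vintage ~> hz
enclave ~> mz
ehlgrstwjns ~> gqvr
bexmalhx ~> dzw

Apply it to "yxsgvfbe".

wud

The rule is to shift every letter 1 place backward in the alphabet (wrapping around), then keep one character in every 3, starting at position 2 (positions 2nd, 5th, 8th, ...).
"yxsgvfbe" → "xwrfuead" → "wud".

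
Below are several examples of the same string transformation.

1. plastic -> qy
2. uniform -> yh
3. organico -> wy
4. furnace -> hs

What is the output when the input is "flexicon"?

us

Each output is the input with this applied: keep one character in every 3, starting at position 3 (positions 3rd, 6th, 9th, ...), then shift every letter 10 places backward in the alphabet (wrapping around).
Starting from "flexicon": after the first operation, "ec"; after the second, "us".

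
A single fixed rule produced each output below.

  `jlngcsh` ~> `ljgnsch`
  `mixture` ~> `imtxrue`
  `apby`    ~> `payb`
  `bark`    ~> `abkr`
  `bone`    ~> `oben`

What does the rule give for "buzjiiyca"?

The pattern: swap each adjacent pair of characters (1↔2, 3↔4, ...).
"buzjiiyca" → "ubjziicya".

ubjziicya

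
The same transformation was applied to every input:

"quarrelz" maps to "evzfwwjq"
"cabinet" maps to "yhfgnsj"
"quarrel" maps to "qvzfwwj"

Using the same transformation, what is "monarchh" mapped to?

mrtsfwhm

Rule — move the last character to the front, then shift every letter 5 places forward in the alphabet (wrapping around).
Applying both steps to "monarchh": "hmonarch", then "mrtsfwhm".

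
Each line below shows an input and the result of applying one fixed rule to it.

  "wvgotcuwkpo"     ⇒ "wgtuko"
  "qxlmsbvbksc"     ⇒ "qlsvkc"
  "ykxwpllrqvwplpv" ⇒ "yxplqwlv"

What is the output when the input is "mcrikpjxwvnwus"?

In each case the input is transformed by: keep every other character starting from the first (positions 1st, 3rd, 5th, ...).
"mcrikpjxwvnwus" → "mrkjwnu".

mrkjwnu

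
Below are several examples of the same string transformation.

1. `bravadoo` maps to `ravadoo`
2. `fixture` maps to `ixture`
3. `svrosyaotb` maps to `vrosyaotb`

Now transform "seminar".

eminar

Looking at the pairs, the operation is to delete the first character.
On "seminar" that produces "eminar".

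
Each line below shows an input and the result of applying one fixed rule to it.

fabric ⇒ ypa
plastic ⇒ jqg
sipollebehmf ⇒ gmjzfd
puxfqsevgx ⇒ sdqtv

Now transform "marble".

The rule is to keep every other character starting from the second (positions 2nd, 4th, 6th, ...), then shift every letter 2 places backward in the alphabet (wrapping around).
Doing the same to "marble": "yzc".

yzc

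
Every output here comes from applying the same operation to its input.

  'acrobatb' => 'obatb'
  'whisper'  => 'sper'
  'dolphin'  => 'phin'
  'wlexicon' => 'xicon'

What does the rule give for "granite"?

The pattern: delete the first 3 characters.
For "granite" the result is "nite".

nite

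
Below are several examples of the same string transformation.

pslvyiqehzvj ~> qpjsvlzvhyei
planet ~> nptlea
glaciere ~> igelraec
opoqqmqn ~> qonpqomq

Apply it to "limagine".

gleinmia

The transformation: take characters alternately from the front and the back (1st, last, 2nd, 2nd-last, ...), then move the last character to the front.
"limagine" → "leinmiag" → "gleinmia".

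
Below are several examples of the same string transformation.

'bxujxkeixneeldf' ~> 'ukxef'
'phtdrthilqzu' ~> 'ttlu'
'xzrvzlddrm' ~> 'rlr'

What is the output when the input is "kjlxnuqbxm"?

The transformation: keep one character in every 3, starting at position 3 (positions 3rd, 6th, 9th, ...).
Applying that to "kjlxnuqbxm" gives "lux".

lux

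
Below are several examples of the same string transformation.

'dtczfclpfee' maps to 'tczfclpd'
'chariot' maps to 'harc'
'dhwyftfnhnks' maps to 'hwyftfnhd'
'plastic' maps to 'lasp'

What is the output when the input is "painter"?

ainp

The pattern: delete the last 3 characters, then move the first character to the end.
For "painter", step one produces "pain"; step two turns that into "ainp".
(Check on "dtczfclpfee": → "dtczfclp" → "tczfclpd" ✓)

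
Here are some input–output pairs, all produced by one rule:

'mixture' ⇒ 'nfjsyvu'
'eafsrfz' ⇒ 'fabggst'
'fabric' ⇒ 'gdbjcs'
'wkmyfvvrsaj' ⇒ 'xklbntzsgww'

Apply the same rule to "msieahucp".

nqtdjvfib

The rule is to take characters alternately from the front and the back (1st, last, 2nd, 2nd-last, ...), then shift every letter 1 place forward in the alphabet (wrapping around).
Applying both steps to "msieahucp": "mpsciueha", then "nqtdjvfib".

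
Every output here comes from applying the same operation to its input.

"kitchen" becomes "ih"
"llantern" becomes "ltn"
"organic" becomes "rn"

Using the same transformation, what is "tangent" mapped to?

The pattern: keep one character in every 3, starting at position 2 (positions 2nd, 5th, 8th, ...).
"tangent" → "ae".

ae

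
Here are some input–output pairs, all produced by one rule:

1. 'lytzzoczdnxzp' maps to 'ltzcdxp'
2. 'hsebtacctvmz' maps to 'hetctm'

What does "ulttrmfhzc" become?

In each case the input is transformed by: keep every other character starting from the first (positions 1st, 3rd, 5th, ...).
So "ulttrmfhzc" becomes "utrfz".

utrfz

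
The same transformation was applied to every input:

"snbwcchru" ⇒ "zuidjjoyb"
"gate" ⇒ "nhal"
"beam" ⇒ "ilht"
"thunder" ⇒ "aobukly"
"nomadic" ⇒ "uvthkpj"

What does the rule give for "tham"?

The pattern: shift every letter 7 places forward in the alphabet (wrapping around).
"tham" → "aoht".

aoht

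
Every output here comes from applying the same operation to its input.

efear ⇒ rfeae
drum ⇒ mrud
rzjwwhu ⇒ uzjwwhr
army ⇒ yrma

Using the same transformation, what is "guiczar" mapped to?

The transformation: swap the first and last characters.
Doing the same to "guiczar": "ruiczag".

ruiczag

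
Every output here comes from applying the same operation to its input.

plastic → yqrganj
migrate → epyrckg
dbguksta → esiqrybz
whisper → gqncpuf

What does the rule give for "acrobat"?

What's happening: move the first 2 characters to the end (rotate left by 2), then shift every letter 2 places backward in the alphabet (wrapping around).
"acrobat" → "pmzyrya".

pmzyrya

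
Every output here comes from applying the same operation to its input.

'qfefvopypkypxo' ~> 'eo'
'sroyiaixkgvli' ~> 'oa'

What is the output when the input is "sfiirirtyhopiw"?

In each case the input is transformed by: keep one character in every 3, starting at position 3 (positions 3rd, 6th, 9th, ...), then keep only the vowels.
On "sfiirirtyhopiw" that produces "ii".
(Check on "qfefvopypkypxo": → "eopp" → "eo" ✓)

ii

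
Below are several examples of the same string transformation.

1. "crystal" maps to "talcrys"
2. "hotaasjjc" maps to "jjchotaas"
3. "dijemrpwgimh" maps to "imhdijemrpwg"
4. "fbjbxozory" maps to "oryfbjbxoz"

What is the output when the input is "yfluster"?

Each output is the input with this applied: move the last 3 characters to the front (rotate right by 3).
On "yfluster" that produces "teryflus".

teryflus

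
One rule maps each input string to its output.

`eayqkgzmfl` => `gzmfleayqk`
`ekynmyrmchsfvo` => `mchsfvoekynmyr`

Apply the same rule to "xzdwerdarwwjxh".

The pattern: swap the front and back halves of the string.
Doing the same to "xzdwerdarwwjxh": "arwwjxhxzdwerd".

arwwjxhxzdwerd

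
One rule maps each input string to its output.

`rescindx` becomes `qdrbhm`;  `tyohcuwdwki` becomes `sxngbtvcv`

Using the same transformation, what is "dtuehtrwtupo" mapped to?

Looking at the pairs, the operation is to shift every letter 1 place backward in the alphabet (wrapping around), then delete the last 2 characters.
Starting from "dtuehtrwtupo": after the first operation, "cstdgsqvston"; after the second, "cstdgsqvst".

cstdgsqvst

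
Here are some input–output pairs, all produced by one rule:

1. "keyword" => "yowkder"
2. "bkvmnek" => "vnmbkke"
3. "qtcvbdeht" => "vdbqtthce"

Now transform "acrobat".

Looking at the pairs, the operation is to take characters alternately from the front and the back (1st, last, 2nd, 2nd-last, ...), then move the last 3 characters to the front (rotate right by 3).
Working it through for "acrobat": intermediate "atcarbo", final "rboatca".

rboatca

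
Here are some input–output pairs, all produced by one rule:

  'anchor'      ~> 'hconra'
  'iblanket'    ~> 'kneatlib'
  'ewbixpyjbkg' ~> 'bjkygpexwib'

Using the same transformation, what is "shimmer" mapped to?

mmeirhs

The pattern: move the last 3 characters to the front (rotate right by 3), then take characters alternately from the front and the back (1st, last, 2nd, 2nd-last, ...).
Doing the same to "shimmer": "mmeirhs".
(Check on "ewbixpyjbkg": → "bkgewbixpyj" → "bjkygpexwib" ✓)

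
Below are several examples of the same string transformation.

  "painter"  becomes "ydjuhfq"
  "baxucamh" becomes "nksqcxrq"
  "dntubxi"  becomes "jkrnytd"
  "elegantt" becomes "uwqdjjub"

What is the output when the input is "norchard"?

The pattern: move the first 2 characters to the end (rotate left by 2), then shift every letter 10 places backward in the alphabet (wrapping around).
For "norchard", step one produces "rchardno"; step two turns that into "hsxqhtde".

hsxqhtde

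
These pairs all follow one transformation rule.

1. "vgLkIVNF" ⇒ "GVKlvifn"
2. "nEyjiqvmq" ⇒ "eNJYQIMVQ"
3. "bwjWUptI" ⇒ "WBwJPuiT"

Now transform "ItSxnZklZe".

Looking at the pairs, the operation is to swap each adjacent pair of characters (1↔2, 3↔4, ...), then flip the case of every letter.
"ItSxnZklZe" → "tIxSZnlkeZ" → "TiXszNLKEz".

TiXszNLKEz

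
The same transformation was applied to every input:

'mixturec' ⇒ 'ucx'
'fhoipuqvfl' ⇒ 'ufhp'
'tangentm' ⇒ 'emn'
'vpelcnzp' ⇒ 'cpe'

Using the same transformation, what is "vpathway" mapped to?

hya

In each case the input is transformed by: swap the front and back halves of the string, then keep one character in every 3, starting at position 1 (positions 1st, 4th, 7th, ...).
"vpathway" → "hwayvpat" → "hya".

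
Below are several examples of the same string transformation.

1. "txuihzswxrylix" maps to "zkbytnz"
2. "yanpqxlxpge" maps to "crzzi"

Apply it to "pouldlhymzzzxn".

qnnabbp

What's happening: shift every letter 2 places forward in the alphabet (wrapping around), then keep every other character starting from the second (positions 2nd, 4th, 6th, ...).
Working it through for "pouldlhymzzzxn": intermediate "rqwnfnjaobbbzp", final "qnnabbp".
(Check on "yanpqxlxpge": → "acprsznzrig" → "crzzi" ✓)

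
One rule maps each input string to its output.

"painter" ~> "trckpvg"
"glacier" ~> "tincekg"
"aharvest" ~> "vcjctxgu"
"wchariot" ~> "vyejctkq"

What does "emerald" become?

fgogtcn

Looking at the pairs, the operation is to move the last character to the front, then shift every letter 2 places forward in the alphabet (wrapping around).
Applying both steps to "emerald": "demeral", then "fgogtcn".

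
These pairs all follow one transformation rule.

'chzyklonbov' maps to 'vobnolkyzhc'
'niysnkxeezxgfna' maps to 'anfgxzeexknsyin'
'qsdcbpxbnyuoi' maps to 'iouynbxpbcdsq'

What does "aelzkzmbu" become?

ubmzkzlea

The transformation: reverse the string.
So "aelzkzmbu" becomes "ubmzkzlea".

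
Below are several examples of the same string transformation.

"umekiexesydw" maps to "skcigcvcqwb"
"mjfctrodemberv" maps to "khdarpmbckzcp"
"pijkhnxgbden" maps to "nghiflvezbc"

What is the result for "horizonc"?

fmpgxml

The transformation: shift every letter 2 places backward in the alphabet (wrapping around), then delete the last character.
Doing the same to "horizonc": "fmpgxml".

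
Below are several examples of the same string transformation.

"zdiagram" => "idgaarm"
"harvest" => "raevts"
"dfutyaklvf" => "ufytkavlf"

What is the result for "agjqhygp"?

Looking at the pairs, the operation is to delete the first character, then swap each adjacent pair of characters (1↔2, 3↔4, ...).
"agjqhygp" → "gjqhygp" → "jghqgyp".

jghqgyp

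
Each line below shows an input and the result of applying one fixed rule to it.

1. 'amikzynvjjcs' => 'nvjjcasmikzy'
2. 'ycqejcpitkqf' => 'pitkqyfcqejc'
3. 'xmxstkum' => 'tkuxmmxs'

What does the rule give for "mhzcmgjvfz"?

In each case the input is transformed by: swap the first and last characters, then swap the front and back halves of the string.
Applying both steps to "mhzcmgjvfz": "zhzcmgjvfm", then "gjvfmzhzcm".

gjvfmzhzcm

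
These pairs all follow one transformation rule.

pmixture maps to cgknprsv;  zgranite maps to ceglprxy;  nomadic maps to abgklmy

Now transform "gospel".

cejmnq

The rule is to shift every letter 2 places backward in the alphabet (wrapping around), then sort the characters into alphabetical order.
Applying both steps to "gospel": "emqncj", then "cejmnq".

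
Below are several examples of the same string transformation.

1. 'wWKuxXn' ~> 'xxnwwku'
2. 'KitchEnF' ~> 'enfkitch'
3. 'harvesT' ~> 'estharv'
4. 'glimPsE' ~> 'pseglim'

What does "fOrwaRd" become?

Looking at the pairs, the operation is to move the last 3 characters to the front (rotate right by 3), then convert every letter to lowercase.
Applying both steps to "fOrwaRd": "aRdfOrw", then "ardforw".

ardforw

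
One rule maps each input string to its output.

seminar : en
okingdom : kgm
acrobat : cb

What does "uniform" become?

Rule — keep one character in every 3, starting at position 2 (positions 2nd, 5th, 8th, ...).
"uniform" → "no".

no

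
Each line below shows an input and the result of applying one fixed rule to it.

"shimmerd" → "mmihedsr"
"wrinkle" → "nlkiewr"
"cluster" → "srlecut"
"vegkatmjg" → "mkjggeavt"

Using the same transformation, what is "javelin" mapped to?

Rule — sort the characters into reverse alphabetical order, then move the first 2 characters to the end (rotate left by 2).
Starting from "javelin": after the first operation, "vnljiea"; after the second, "ljieavn".

ljieavn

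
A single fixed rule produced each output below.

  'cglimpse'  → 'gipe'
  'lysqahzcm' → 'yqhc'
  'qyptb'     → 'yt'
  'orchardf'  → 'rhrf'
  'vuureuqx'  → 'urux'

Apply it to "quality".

ult

The transformation: keep every other character starting from the second (positions 2nd, 4th, 6th, ...).
Applying that to "quality" gives "ult".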